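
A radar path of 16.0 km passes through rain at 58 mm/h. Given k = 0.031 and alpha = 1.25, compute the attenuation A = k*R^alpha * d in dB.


gamma = 0.031 * 58^1.25 = 4.961885 dB/km
A = 4.961885 * 16.0 = 79.39 dB

79.39 dB


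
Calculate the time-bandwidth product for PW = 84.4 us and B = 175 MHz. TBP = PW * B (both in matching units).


TBP = 84.4 * 175 = 14770.0

14770.0


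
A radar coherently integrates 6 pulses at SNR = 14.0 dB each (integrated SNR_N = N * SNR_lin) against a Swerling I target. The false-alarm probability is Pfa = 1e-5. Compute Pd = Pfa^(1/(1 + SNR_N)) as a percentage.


SNR_lin = 10^(14.0/10) = 25.11886
SNR_N = 6 * 25.11886 = 150.71316
1/(1 + SNR_N) = 1/151.71316 = 0.0065914
Pd = (1e-5)^0.0065914 = 0.92692
Pd = 92.7%

92.7%


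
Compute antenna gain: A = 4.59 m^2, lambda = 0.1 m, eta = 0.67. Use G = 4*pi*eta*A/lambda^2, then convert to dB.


G_linear = 4*pi*0.67*4.59/0.1^2 = 3864.54
G_dB = 10*log10(3864.54) = 35.9 dB

35.9 dB


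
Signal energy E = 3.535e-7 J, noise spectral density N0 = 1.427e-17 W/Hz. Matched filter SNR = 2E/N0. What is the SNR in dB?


SNR_lin = 2 * 3.535e-7 / 1.427e-17 = 4.954e10
SNR_dB = 10*log10(4.954e10) = 106.9 dB

106.9 dB


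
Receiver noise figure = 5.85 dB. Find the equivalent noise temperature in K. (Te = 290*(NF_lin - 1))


NF_lin = 10^(5.85/10) = 3.845918
Te = 290 * (3.845918 - 1) = 825.3 K

825.3 K


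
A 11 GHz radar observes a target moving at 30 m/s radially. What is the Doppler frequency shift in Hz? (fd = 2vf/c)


fd = 2 * 30 * 11000000000.0 / 3e8 = 2200.0 Hz

2200.0 Hz


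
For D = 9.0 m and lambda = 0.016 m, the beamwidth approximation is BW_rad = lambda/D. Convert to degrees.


BW_rad = 0.016 / 9.0 = 0.001778
BW_deg = 0.1 degrees

0.1 degrees


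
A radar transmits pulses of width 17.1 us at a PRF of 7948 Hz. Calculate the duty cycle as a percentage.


DC = 17.1e-6 * 7948 * 100 = 13.59%

13.59%


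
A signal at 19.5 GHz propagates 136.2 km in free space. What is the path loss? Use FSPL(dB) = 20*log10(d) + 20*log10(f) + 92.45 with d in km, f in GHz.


20*log10(136.2) = 42.68
20*log10(19.5) = 25.8
FSPL = 160.9 dB

160.9 dB


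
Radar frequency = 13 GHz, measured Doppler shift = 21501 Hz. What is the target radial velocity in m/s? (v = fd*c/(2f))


v = 21501 * 3e8 / (2 * 13000000000.0) = 248.1 m/s

248.1 m/s


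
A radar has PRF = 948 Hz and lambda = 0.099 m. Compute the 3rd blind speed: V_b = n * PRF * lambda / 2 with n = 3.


V_blind = 3 * 948 * 0.099 / 2 = 140.8 m/s

140.8 m/s


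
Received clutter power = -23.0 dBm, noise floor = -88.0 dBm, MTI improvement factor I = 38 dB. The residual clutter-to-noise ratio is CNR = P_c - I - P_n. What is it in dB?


CNR = -23.0 - 38 - (-88.0) = 27.0 dB

27.0 dB


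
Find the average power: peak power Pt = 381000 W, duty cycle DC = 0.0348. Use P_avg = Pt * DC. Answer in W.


P_avg = 381000 * 0.0348 = 13258.8 W

13258.8 W


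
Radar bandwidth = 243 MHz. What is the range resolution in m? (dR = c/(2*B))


dR = 3e8 / (2 * 243000000.0) = 0.62 m

0.62 m


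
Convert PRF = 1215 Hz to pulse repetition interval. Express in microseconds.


PRI = 1/1215 = 0.0008230453 s = 823.0 us

823.0 us


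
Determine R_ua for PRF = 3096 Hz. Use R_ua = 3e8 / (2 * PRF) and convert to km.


R_ua = 3e8 / (2 * 3096) = 48449.6 m = 48.4 km

48.4 km


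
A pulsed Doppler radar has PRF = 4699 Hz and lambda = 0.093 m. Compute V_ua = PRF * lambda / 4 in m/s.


V_ua = 4699 * 0.093 / 4 = 109.3 m/s

109.3 m/s


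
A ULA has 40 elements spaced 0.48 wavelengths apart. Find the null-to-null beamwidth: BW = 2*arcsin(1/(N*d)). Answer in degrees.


1/(N*d) = 1/(40*0.48) = 0.052083
BW = 2*arcsin(0.052083) = 6.0 degrees

6.0 degrees


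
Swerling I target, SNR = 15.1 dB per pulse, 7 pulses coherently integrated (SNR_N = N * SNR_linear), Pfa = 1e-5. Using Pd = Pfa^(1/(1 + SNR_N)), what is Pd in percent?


SNR_lin = 10^(15.1/10) = 32.35937
SNR_N = 7 * 32.35937 = 226.51559
1/(1 + SNR_N) = 1/227.51559 = 0.0043953
Pd = (1e-5)^0.0043953 = 0.95066
Pd = 95.1%

95.1%


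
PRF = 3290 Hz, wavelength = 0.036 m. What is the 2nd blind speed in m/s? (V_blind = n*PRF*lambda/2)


V_blind = 2 * 3290 * 0.036 / 2 = 118.4 m/s

118.4 m/s


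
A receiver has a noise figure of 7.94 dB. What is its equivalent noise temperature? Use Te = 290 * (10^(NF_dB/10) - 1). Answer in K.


NF_lin = 10^(7.94/10) = 6.223003
Te = 290 * (6.223003 - 1) = 1514.7 K

1514.7 K


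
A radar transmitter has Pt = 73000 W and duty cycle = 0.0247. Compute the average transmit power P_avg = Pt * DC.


P_avg = 73000 * 0.0247 = 1803.1 W

1803.1 W


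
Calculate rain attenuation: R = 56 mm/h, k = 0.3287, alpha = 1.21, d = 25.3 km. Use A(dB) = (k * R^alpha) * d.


gamma = 0.3287 * 56^1.21 = 42.865433 dB/km
A = 42.865433 * 25.3 = 1084.5 dB

1084.5 dB


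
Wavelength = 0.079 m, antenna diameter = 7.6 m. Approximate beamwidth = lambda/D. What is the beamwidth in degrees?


BW_rad = 0.079 / 7.6 = 0.010395
BW_deg = 0.6 degrees

0.6 degrees


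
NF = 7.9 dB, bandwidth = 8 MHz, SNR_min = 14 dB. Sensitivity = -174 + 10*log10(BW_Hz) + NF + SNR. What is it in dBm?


10*log10(8000000.0) = 69.03
S = -174 + 69.03 + 7.9 + 14 = -83.1 dBm

-83.1 dBm


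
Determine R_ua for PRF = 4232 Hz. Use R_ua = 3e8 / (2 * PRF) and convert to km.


R_ua = 3e8 / (2 * 4232) = 35444.2 m = 35.4 km

35.4 km


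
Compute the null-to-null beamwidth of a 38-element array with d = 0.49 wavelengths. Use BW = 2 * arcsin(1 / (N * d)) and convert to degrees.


1/(N*d) = 1/(38*0.49) = 0.053706
BW = 2*arcsin(0.053706) = 6.2 degrees

6.2 degrees


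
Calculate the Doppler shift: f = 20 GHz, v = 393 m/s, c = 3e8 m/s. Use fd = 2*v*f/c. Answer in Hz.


fd = 2 * 393 * 20000000000.0 / 3e8 = 52400.0 Hz

52400.0 Hz


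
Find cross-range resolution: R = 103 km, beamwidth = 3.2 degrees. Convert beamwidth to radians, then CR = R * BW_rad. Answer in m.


BW_rad = 0.055850536
CR = 103000 * 0.055850536 = 5752.6 m

5752.6 m


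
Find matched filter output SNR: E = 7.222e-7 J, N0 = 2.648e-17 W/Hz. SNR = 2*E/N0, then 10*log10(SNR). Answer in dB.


SNR_lin = 2 * 7.222e-7 / 2.648e-17 = 5.455e10
SNR_dB = 10*log10(5.455e10) = 107.4 dB

107.4 dB


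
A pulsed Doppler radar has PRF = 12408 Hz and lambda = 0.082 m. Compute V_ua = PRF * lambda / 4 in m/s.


V_ua = 12408 * 0.082 / 4 = 254.4 m/s

254.4 m/s


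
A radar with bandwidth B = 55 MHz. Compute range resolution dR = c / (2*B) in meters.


dR = 3e8 / (2 * 55000000.0) = 2.73 m

2.73 m


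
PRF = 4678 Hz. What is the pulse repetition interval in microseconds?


PRI = 1/4678 = 0.0002137666 s = 213.8 us

213.8 us


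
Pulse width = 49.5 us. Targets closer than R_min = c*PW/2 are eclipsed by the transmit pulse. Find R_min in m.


R_min = 3e8 * 49.5e-6 / 2 = 7425.0 m

7425.0 m


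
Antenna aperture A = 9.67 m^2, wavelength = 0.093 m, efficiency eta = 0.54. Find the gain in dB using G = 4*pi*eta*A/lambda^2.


G_linear = 4*pi*0.54*9.67/0.093^2 = 7586.9
G_dB = 10*log10(7586.9) = 38.8 dB

38.8 dB


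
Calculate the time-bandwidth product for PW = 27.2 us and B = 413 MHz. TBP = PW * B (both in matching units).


TBP = 27.2 * 413 = 11233.6

11233.6


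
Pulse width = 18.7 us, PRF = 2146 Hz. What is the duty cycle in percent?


DC = 18.7e-6 * 2146 * 100 = 4.01%

4.01%


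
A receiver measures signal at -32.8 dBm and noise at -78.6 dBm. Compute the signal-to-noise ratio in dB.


SNR = -32.8 - (-78.6) = 45.8 dB

45.8 dB


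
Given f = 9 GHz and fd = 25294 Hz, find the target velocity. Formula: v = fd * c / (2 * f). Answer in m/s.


v = 25294 * 3e8 / (2 * 9000000000.0) = 421.6 m/s

421.6 m/s


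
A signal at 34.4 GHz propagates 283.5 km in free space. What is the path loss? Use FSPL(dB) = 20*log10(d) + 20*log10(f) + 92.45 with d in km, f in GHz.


20*log10(283.5) = 49.05
20*log10(34.4) = 30.73
FSPL = 172.2 dB

172.2 dB


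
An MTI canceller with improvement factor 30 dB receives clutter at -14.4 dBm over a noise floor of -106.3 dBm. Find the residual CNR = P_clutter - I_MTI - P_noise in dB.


CNR = -14.4 - 30 - (-106.3) = 61.9 dB

61.9 dB


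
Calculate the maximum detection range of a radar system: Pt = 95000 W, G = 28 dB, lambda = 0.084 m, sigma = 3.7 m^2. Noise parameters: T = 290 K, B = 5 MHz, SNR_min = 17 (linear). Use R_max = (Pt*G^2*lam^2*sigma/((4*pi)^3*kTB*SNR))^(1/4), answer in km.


G_lin = 10^(28/10) = 630.957344
R^4 = 95000 * 630.957344^2 * 0.084^2 * 3.7 / ((4*pi)^3 * 1.38e-23 * 290 * 5000000.0 * 17)
R^4 = 1.46271e18 m^4
R_max = (1.46271e18)^(1/4) = 34776.8 m = 34.8 km

34.8 km


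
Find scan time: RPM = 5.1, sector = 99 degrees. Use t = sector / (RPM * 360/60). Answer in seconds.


t = 99 / (5.1 * 360) * 60 = 3.24 s

3.24 s


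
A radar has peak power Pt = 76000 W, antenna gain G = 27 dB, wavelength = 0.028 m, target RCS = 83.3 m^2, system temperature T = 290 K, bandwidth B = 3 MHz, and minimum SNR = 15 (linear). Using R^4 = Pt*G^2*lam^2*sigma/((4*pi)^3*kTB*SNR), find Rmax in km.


G_lin = 10^(27/10) = 501.187234
R^4 = 76000 * 501.187234^2 * 0.028^2 * 83.3 / ((4*pi)^3 * 1.38e-23 * 290 * 3000000.0 * 15)
R^4 = 3.48863e18 m^4
R_max = (3.48863e18)^(1/4) = 43217.9 m = 43.2 km

43.2 km


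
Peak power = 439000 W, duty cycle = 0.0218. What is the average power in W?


P_avg = 439000 * 0.0218 = 9570.2 W

9570.2 W


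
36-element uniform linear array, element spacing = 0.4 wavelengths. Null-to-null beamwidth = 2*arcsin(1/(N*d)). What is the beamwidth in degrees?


1/(N*d) = 1/(36*0.4) = 0.069444
BW = 2*arcsin(0.069444) = 8.0 degrees

8.0 degrees


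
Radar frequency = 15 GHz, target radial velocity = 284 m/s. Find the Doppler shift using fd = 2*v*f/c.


fd = 2 * 284 * 15000000000.0 / 3e8 = 28400.0 Hz

28400.0 Hz


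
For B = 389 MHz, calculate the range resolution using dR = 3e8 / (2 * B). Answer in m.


dR = 3e8 / (2 * 389000000.0) = 0.39 m

0.39 m


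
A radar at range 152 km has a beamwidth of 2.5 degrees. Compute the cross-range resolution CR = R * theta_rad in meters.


BW_rad = 0.043633231
CR = 152000 * 0.043633231 = 6632.3 m

6632.3 m


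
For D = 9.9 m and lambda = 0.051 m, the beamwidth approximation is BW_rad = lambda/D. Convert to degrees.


BW_rad = 0.051 / 9.9 = 0.005152
BW_deg = 0.3 degrees

0.3 degrees


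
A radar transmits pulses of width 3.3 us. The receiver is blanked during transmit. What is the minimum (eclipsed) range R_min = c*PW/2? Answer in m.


R_min = 3e8 * 3.3e-6 / 2 = 495.0 m

495.0 m


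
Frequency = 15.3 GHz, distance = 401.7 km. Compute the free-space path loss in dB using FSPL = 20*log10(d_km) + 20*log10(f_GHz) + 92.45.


20*log10(401.7) = 52.08
20*log10(15.3) = 23.69
FSPL = 168.2 dB

168.2 dB


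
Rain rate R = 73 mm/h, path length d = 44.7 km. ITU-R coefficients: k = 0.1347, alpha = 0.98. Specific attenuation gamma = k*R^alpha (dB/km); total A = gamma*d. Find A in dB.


gamma = 0.1347 * 73^0.98 = 9.024518 dB/km
A = 9.024518 * 44.7 = 403.4 dB

403.4 dB


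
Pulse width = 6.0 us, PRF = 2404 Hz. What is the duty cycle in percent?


DC = 6.0e-6 * 2404 * 100 = 1.44%

1.44%


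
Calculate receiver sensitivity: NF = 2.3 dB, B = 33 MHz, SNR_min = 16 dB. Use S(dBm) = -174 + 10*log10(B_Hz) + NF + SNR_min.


10*log10(33000000.0) = 75.19
S = -174 + 75.19 + 2.3 + 16 = -80.5 dBm

-80.5 dBm


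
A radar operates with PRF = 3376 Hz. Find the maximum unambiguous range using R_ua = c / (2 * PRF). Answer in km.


R_ua = 3e8 / (2 * 3376) = 44431.3 m = 44.4 km

44.4 km


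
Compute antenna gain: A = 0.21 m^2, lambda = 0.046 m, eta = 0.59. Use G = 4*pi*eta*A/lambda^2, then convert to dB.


G_linear = 4*pi*0.59*0.21/0.046^2 = 735.81
G_dB = 10*log10(735.81) = 28.7 dB

28.7 dB


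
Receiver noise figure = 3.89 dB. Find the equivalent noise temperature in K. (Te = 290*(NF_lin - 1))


NF_lin = 10^(3.89/10) = 2.449063
Te = 290 * (2.449063 - 1) = 420.2 K

420.2 K


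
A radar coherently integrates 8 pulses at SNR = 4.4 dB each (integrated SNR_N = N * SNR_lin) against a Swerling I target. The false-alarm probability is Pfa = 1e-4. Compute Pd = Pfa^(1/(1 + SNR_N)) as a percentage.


SNR_lin = 10^(4.4/10) = 2.75423
SNR_N = 8 * 2.75423 = 22.03384
1/(1 + SNR_N) = 1/23.03384 = 0.0434144
Pd = (1e-4)^0.0434144 = 0.67041
Pd = 67.0%

67.0%


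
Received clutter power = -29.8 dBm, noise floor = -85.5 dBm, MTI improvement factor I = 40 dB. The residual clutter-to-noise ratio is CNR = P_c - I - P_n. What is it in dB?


CNR = -29.8 - 40 - (-85.5) = 15.7 dB

15.7 dB


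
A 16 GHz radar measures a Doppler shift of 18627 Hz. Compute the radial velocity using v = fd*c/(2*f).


v = 18627 * 3e8 / (2 * 16000000000.0) = 174.6 m/s

174.6 m/s


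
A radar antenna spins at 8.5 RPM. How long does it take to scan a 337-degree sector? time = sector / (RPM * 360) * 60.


t = 337 / (8.5 * 360) * 60 = 6.61 s

6.61 s


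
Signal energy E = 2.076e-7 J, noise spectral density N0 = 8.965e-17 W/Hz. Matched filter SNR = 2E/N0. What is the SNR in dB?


SNR_lin = 2 * 2.076e-7 / 8.965e-17 = 4.631e9
SNR_dB = 10*log10(4.631e9) = 96.7 dB

96.7 dB


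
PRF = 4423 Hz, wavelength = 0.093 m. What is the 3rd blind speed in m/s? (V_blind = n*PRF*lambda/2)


V_blind = 3 * 4423 * 0.093 / 2 = 617.0 m/s

617.0 m/s


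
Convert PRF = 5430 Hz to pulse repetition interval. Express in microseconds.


PRI = 1/5430 = 0.0001841621 s = 184.2 us

184.2 us


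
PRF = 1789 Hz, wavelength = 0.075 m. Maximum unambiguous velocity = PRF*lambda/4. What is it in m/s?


V_ua = 1789 * 0.075 / 4 = 33.5 m/s

33.5 m/s


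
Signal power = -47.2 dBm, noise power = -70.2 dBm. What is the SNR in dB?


SNR = -47.2 - (-70.2) = 23.0 dB

23.0 dB


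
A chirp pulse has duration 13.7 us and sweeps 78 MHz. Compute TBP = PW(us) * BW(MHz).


TBP = 13.7 * 78 = 1068.6

1068.6


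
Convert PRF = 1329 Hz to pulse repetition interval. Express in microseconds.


PRI = 1/1329 = 0.0007524454 s = 752.4 us

752.4 us


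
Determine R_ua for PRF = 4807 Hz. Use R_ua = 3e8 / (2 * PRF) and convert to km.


R_ua = 3e8 / (2 * 4807) = 31204.5 m = 31.2 km

31.2 km


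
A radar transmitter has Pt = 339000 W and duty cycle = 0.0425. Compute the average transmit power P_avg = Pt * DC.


P_avg = 339000 * 0.0425 = 14407.5 W

14407.5 W


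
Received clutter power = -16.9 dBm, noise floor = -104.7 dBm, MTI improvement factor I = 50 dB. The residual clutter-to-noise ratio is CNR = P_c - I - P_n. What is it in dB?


CNR = -16.9 - 50 - (-104.7) = 37.8 dB

37.8 dB


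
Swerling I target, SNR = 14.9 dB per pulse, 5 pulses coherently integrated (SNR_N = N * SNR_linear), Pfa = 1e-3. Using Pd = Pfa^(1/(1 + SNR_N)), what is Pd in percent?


SNR_lin = 10^(14.9/10) = 30.90295
SNR_N = 5 * 30.90295 = 154.51475
1/(1 + SNR_N) = 1/155.51475 = 0.0064303
Pd = (1e-3)^0.0064303 = 0.95655
Pd = 95.7%

95.7%


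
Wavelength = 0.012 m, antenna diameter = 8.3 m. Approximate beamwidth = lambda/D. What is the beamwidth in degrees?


BW_rad = 0.012 / 8.3 = 0.001446
BW_deg = 0.08 degrees

0.08 degrees


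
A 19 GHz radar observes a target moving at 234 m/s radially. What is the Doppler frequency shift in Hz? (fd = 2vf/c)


fd = 2 * 234 * 19000000000.0 / 3e8 = 29640.0 Hz

29640.0 Hz


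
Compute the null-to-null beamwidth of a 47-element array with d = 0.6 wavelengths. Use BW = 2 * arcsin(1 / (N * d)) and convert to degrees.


1/(N*d) = 1/(47*0.6) = 0.035461
BW = 2*arcsin(0.035461) = 4.1 degrees

4.1 degrees


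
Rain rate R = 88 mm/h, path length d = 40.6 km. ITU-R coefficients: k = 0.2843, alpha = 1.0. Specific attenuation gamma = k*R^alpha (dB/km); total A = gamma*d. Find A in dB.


gamma = 0.2843 * 88^1.0 = 25.0184 dB/km
A = 25.0184 * 40.6 = 1015.75 dB

1015.75 dB


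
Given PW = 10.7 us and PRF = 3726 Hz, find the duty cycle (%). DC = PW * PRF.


DC = 10.7e-6 * 3726 * 100 = 3.99%

3.99%


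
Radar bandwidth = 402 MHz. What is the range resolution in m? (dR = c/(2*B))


dR = 3e8 / (2 * 402000000.0) = 0.37 m

0.37 m


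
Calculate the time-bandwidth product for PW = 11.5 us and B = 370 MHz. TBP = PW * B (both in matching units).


TBP = 11.5 * 370 = 4255.0

4255.0


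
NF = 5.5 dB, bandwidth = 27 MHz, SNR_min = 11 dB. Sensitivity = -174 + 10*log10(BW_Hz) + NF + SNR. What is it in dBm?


10*log10(27000000.0) = 74.31
S = -174 + 74.31 + 5.5 + 11 = -83.2 dBm

-83.2 dBm


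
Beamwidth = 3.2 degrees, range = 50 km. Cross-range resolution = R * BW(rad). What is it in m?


BW_rad = 0.055850536
CR = 50000 * 0.055850536 = 2792.5 m

2792.5 m


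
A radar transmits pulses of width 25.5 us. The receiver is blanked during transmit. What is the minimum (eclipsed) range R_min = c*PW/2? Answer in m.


R_min = 3e8 * 25.5e-6 / 2 = 3825.0 m

3825.0 m


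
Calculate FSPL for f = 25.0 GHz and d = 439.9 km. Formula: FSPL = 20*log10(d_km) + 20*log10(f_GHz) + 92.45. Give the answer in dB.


20*log10(439.9) = 52.87
20*log10(25.0) = 27.96
FSPL = 173.3 dB

173.3 dB


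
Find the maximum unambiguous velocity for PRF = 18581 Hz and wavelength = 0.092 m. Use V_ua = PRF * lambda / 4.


V_ua = 18581 * 0.092 / 4 = 427.4 m/s

427.4 m/s


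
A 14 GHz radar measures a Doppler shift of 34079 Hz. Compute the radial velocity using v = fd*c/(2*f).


v = 34079 * 3e8 / (2 * 14000000000.0) = 365.1 m/s

365.1 m/s


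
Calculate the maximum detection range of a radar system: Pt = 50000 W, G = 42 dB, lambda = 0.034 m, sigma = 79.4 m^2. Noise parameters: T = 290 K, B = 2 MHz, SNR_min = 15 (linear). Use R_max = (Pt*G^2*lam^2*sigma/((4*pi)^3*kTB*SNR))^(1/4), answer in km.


G_lin = 10^(42/10) = 15848.931925
R^4 = 50000 * 15848.931925^2 * 0.034^2 * 79.4 / ((4*pi)^3 * 1.38e-23 * 290 * 2000000.0 * 15)
R^4 = 4.83861e21 m^4
R_max = (4.83861e21)^(1/4) = 263742.5 m = 263.7 km

263.7 km


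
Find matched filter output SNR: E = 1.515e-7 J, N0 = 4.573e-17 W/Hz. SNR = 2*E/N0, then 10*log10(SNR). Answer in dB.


SNR_lin = 2 * 1.515e-7 / 4.573e-17 = 6.626e9
SNR_dB = 10*log10(6.626e9) = 98.2 dB

98.2 dB


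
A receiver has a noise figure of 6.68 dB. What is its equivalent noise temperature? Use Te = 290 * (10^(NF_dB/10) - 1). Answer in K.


NF_lin = 10^(6.68/10) = 4.655861
Te = 290 * (4.655861 - 1) = 1060.2 K

1060.2 K


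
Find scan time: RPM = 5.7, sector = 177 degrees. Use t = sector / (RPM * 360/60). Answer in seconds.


t = 177 / (5.7 * 360) * 60 = 5.18 s

5.18 s


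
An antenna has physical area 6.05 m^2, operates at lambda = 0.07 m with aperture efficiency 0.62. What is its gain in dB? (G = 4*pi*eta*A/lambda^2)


G_linear = 4*pi*0.62*6.05/0.07^2 = 9619.68
G_dB = 10*log10(9619.68) = 39.8 dB

39.8 dB


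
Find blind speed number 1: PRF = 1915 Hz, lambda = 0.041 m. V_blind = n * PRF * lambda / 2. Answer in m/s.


V_blind = 1 * 1915 * 0.041 / 2 = 39.3 m/s

39.3 m/s


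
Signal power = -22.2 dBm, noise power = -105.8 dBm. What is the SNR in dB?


SNR = -22.2 - (-105.8) = 83.6 dB

83.6 dB


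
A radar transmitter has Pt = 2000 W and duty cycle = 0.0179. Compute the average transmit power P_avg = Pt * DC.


P_avg = 2000 * 0.0179 = 35.8 W

35.8 W


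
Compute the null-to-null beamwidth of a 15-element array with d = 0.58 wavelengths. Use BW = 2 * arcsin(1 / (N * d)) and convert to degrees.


1/(N*d) = 1/(15*0.58) = 0.114943
BW = 2*arcsin(0.114943) = 13.2 degrees

13.2 degrees


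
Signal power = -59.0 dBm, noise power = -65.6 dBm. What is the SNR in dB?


SNR = -59.0 - (-65.6) = 6.6 dB

6.6 dB


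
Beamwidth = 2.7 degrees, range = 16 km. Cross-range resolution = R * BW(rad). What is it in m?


BW_rad = 0.04712389
CR = 16000 * 0.04712389 = 754.0 m

754.0 m


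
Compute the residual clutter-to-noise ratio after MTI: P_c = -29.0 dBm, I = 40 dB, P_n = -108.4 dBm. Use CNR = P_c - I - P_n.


CNR = -29.0 - 40 - (-108.4) = 39.4 dB

39.4 dB


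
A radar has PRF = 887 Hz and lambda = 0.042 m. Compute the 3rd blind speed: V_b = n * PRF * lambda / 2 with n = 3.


V_blind = 3 * 887 * 0.042 / 2 = 55.9 m/s

55.9 m/s


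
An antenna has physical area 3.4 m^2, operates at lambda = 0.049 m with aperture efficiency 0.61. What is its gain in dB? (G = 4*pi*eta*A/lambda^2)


G_linear = 4*pi*0.61*3.4/0.049^2 = 10854.92
G_dB = 10*log10(10854.92) = 40.4 dB

40.4 dB


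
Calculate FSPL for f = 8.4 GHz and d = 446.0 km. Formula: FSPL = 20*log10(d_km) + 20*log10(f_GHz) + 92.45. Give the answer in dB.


20*log10(446.0) = 52.99
20*log10(8.4) = 18.49
FSPL = 163.9 dB

163.9 dB


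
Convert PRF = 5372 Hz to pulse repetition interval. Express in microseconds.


PRI = 1/5372 = 0.0001861504 s = 186.2 us

186.2 us


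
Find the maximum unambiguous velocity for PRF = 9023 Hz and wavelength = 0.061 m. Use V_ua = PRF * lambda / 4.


V_ua = 9023 * 0.061 / 4 = 137.6 m/s

137.6 m/s


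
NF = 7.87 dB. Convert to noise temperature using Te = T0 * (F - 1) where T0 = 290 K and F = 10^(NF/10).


NF_lin = 10^(7.87/10) = 6.123504
Te = 290 * (6.123504 - 1) = 1485.8 K

1485.8 K


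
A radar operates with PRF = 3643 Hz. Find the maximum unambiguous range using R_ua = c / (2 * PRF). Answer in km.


R_ua = 3e8 / (2 * 3643) = 41174.9 m = 41.2 km

41.2 km


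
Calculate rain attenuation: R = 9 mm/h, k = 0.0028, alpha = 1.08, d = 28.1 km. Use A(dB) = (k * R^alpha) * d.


gamma = 0.0028 * 9^1.08 = 0.030043 dB/km
A = 0.030043 * 28.1 = 0.84 dB

0.84 dB


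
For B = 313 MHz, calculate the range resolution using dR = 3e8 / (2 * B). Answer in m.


dR = 3e8 / (2 * 313000000.0) = 0.48 m

0.48 m


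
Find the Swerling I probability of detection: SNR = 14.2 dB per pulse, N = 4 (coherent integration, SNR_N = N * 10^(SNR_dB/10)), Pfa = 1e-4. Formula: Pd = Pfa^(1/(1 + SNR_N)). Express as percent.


SNR_lin = 10^(14.2/10) = 26.30268
SNR_N = 4 * 26.30268 = 105.21072
1/(1 + SNR_N) = 1/106.21072 = 0.0094152
Pd = (1e-4)^0.0094152 = 0.91694
Pd = 91.7%

91.7%


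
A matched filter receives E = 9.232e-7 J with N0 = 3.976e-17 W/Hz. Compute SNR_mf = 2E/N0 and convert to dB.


SNR_lin = 2 * 9.232e-7 / 3.976e-17 = 4.644e10
SNR_dB = 10*log10(4.644e10) = 106.7 dB

106.7 dB


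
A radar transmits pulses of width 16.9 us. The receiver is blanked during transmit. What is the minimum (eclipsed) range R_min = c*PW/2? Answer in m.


R_min = 3e8 * 16.9e-6 / 2 = 2535.0 m

2535.0 m


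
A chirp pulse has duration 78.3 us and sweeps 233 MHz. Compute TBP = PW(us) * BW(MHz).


TBP = 78.3 * 233 = 18243.9

18243.9


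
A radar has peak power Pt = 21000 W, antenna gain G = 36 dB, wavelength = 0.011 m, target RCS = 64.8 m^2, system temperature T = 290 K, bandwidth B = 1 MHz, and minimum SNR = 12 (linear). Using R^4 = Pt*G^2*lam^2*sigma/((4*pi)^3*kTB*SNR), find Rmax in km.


G_lin = 10^(36/10) = 3981.071706
R^4 = 21000 * 3981.071706^2 * 0.011^2 * 64.8 / ((4*pi)^3 * 1.38e-23 * 290 * 1000000.0 * 12)
R^4 = 2.73837e19 m^4
R_max = (2.73837e19)^(1/4) = 72339.1 m = 72.3 km

72.3 km


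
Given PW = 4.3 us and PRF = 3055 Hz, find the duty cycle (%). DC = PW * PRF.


DC = 4.3e-6 * 3055 * 100 = 1.31%

1.31%


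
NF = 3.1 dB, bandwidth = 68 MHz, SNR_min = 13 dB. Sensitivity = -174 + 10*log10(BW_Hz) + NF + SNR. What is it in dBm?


10*log10(68000000.0) = 78.33
S = -174 + 78.33 + 3.1 + 13 = -79.6 dBm

-79.6 dBm


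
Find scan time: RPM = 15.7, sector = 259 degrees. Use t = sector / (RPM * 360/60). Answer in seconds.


t = 259 / (15.7 * 360) * 60 = 2.75 s

2.75 s


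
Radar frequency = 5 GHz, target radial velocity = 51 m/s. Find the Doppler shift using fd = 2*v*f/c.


fd = 2 * 51 * 5000000000.0 / 3e8 = 1700.0 Hz

1700.0 Hz


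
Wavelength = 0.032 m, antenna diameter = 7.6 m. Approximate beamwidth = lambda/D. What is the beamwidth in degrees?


BW_rad = 0.032 / 7.6 = 0.004211
BW_deg = 0.24 degrees

0.24 degrees


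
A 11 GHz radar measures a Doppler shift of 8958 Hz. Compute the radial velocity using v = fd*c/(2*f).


v = 8958 * 3e8 / (2 * 11000000000.0) = 122.2 m/s

122.2 m/s


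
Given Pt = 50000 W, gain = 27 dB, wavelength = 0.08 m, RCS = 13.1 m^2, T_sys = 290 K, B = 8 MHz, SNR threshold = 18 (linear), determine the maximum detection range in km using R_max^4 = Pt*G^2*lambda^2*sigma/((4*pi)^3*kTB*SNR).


G_lin = 10^(27/10) = 501.187234
R^4 = 50000 * 501.187234^2 * 0.08^2 * 13.1 / ((4*pi)^3 * 1.38e-23 * 290 * 8000000.0 * 18)
R^4 = 9.20772e17 m^4
R_max = (9.20772e17)^(1/4) = 30976.9 m = 31.0 km

31.0 km


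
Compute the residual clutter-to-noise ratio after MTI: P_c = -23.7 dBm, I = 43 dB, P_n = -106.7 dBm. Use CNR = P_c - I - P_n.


CNR = -23.7 - 43 - (-106.7) = 40.0 dB

40.0 dB


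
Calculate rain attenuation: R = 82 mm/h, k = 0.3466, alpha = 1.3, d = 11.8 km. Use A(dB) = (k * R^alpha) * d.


gamma = 0.3466 * 82^1.3 = 106.607207 dB/km
A = 106.607207 * 11.8 = 1257.97 dB

1257.97 dB


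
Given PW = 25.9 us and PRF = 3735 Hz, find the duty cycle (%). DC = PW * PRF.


DC = 25.9e-6 * 3735 * 100 = 9.67%

9.67%


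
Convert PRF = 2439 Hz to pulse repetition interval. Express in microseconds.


PRI = 1/2439 = 0.0004100041 s = 410.0 us

410.0 us


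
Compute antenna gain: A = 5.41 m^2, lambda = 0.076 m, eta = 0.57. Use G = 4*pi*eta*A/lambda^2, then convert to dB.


G_linear = 4*pi*0.57*5.41/0.076^2 = 6708.95
G_dB = 10*log10(6708.95) = 38.3 dB

38.3 dB


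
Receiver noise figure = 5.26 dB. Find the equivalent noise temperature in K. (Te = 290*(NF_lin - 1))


NF_lin = 10^(5.26/10) = 3.357376
Te = 290 * (3.357376 - 1) = 683.6 K

683.6 K


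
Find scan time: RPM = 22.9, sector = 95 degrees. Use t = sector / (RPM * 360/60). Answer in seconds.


t = 95 / (22.9 * 360) * 60 = 0.69 s

0.69 s


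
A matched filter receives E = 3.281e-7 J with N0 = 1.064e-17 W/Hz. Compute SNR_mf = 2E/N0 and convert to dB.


SNR_lin = 2 * 3.281e-7 / 1.064e-17 = 6.167e10
SNR_dB = 10*log10(6.167e10) = 107.9 dB

107.9 dB


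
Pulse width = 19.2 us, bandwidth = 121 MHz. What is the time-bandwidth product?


TBP = 19.2 * 121 = 2323.2

2323.2


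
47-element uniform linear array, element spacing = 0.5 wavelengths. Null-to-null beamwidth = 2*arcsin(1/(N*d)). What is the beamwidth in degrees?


1/(N*d) = 1/(47*0.5) = 0.042553
BW = 2*arcsin(0.042553) = 4.9 degrees

4.9 degrees


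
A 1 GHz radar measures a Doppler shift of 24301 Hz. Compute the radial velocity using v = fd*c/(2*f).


v = 24301 * 3e8 / (2 * 1000000000.0) = 3645.2 m/s

3645.2 m/s


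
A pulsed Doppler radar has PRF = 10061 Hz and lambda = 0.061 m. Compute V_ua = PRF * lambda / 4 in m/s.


V_ua = 10061 * 0.061 / 4 = 153.4 m/s

153.4 m/s


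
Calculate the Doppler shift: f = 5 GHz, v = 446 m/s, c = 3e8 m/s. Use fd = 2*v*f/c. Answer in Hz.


fd = 2 * 446 * 5000000000.0 / 3e8 = 14866.7 Hz

14866.7 Hz


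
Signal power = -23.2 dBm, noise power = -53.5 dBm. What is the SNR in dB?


SNR = -23.2 - (-53.5) = 30.3 dB

30.3 dB


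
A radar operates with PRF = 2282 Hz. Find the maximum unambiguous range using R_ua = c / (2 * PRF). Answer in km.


R_ua = 3e8 / (2 * 2282) = 65731.8 m = 65.7 km

65.7 km


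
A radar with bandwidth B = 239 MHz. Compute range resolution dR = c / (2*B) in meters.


dR = 3e8 / (2 * 239000000.0) = 0.63 m

0.63 m


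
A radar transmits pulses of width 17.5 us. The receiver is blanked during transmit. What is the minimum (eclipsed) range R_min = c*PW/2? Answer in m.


R_min = 3e8 * 17.5e-6 / 2 = 2625.0 m

2625.0 m


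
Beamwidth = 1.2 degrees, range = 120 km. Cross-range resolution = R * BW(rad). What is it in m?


BW_rad = 0.020943951
CR = 120000 * 0.020943951 = 2513.3 m

2513.3 m


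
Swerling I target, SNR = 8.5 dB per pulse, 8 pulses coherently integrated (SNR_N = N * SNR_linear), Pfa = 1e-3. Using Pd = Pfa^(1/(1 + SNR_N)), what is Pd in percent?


SNR_lin = 10^(8.5/10) = 7.07946
SNR_N = 8 * 7.07946 = 56.63568
1/(1 + SNR_N) = 1/57.63568 = 0.0173504
Pd = (1e-3)^0.0173504 = 0.88705
Pd = 88.7%

88.7%


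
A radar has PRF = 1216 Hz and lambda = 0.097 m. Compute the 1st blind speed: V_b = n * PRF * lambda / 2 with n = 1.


V_blind = 1 * 1216 * 0.097 / 2 = 59.0 m/s

59.0 m/s


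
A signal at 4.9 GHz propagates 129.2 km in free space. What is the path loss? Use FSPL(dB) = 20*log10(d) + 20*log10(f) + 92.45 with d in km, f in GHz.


20*log10(129.2) = 42.23
20*log10(4.9) = 13.8
FSPL = 148.5 dB

148.5 dB


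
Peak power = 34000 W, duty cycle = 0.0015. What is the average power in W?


P_avg = 34000 * 0.0015 = 51.0 W

51.0 W


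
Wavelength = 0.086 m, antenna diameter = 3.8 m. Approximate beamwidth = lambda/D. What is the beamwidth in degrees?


BW_rad = 0.086 / 3.8 = 0.022632
BW_deg = 1.3 degrees

1.3 degrees


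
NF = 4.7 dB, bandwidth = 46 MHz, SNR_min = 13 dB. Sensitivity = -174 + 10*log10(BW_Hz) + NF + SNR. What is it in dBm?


10*log10(46000000.0) = 76.63
S = -174 + 76.63 + 4.7 + 13 = -79.7 dBm

-79.7 dBm


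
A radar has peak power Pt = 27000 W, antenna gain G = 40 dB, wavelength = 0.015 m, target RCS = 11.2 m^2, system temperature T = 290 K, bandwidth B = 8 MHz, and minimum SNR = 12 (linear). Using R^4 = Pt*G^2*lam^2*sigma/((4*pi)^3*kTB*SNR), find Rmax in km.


G_lin = 10^(40/10) = 10000.0
R^4 = 27000 * 10000.0^2 * 0.015^2 * 11.2 / ((4*pi)^3 * 1.38e-23 * 290 * 8000000.0 * 12)
R^4 = 8.92455e18 m^4
R_max = (8.92455e18)^(1/4) = 54657.1 m = 54.7 km

54.7 km


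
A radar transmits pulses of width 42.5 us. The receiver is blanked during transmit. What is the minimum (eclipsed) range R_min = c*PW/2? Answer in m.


R_min = 3e8 * 42.5e-6 / 2 = 6375.0 m

6375.0 m


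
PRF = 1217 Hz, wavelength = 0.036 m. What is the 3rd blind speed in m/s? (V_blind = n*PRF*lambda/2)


V_blind = 3 * 1217 * 0.036 / 2 = 65.7 m/s

65.7 m/s


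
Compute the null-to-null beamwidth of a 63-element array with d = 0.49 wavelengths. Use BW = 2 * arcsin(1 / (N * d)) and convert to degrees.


1/(N*d) = 1/(63*0.49) = 0.032394
BW = 2*arcsin(0.032394) = 3.7 degrees

3.7 degrees


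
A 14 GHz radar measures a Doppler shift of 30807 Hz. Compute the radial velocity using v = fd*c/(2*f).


v = 30807 * 3e8 / (2 * 14000000000.0) = 330.1 m/s

330.1 m/s


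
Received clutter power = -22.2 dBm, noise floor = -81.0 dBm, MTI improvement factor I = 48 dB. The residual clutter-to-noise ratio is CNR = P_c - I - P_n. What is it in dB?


CNR = -22.2 - 48 - (-81.0) = 10.8 dB

10.8 dB


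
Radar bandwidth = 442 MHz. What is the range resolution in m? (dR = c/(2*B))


dR = 3e8 / (2 * 442000000.0) = 0.34 m

0.34 m


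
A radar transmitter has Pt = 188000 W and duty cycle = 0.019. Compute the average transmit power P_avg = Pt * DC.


P_avg = 188000 * 0.019 = 3572.0 W

3572.0 W


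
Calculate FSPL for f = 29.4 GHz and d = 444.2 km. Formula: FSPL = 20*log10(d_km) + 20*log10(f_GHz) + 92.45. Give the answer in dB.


20*log10(444.2) = 52.95
20*log10(29.4) = 29.37
FSPL = 174.8 dB

174.8 dB


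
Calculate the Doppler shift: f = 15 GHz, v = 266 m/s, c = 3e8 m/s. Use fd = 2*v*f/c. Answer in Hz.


fd = 2 * 266 * 15000000000.0 / 3e8 = 26600.0 Hz

26600.0 Hz


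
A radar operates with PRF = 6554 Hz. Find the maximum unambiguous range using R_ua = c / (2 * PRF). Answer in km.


R_ua = 3e8 / (2 * 6554) = 22886.8 m = 22.9 km

22.9 km


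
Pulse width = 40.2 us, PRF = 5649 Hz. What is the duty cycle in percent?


DC = 40.2e-6 * 5649 * 100 = 22.71%

22.71%


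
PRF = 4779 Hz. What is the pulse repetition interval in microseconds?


PRI = 1/4779 = 0.0002092488 s = 209.2 us

209.2 us


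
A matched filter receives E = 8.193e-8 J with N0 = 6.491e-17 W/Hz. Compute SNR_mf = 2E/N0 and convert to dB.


SNR_lin = 2 * 8.193e-8 / 6.491e-17 = 2.524e9
SNR_dB = 10*log10(2.524e9) = 94.0 dB

94.0 dB


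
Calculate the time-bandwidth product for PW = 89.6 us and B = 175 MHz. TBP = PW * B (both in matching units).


TBP = 89.6 * 175 = 15680.0

15680.0


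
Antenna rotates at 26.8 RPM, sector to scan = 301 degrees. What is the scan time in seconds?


t = 301 / (26.8 * 360) * 60 = 1.87 s

1.87 s


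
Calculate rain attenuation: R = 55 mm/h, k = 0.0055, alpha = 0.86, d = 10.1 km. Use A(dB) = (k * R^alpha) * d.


gamma = 0.0055 * 55^0.86 = 0.172613 dB/km
A = 0.172613 * 10.1 = 1.74 dB

1.74 dB


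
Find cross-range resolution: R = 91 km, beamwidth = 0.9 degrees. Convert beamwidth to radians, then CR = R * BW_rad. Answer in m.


BW_rad = 0.015707963
CR = 91000 * 0.015707963 = 1429.4 m

1429.4 m


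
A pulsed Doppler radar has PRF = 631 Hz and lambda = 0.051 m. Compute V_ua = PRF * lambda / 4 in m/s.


V_ua = 631 * 0.051 / 4 = 8.0 m/s

8.0 m/s


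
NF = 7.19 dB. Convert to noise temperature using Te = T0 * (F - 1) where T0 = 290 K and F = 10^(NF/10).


NF_lin = 10^(7.19/10) = 5.236004
Te = 290 * (5.236004 - 1) = 1228.4 K

1228.4 K


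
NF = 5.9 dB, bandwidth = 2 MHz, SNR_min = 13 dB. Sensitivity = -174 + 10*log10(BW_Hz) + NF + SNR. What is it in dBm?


10*log10(2000000.0) = 63.01
S = -174 + 63.01 + 5.9 + 13 = -92.1 dBm

-92.1 dBm


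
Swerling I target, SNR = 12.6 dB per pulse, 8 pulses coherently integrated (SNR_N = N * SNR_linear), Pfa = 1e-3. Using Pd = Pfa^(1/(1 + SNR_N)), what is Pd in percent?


SNR_lin = 10^(12.6/10) = 18.19701
SNR_N = 8 * 18.19701 = 145.57608
1/(1 + SNR_N) = 1/146.57608 = 0.0068224
Pd = (1e-3)^0.0068224 = 0.95397
Pd = 95.4%

95.4%


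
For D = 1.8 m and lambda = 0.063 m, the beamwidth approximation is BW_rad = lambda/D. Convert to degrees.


BW_rad = 0.063 / 1.8 = 0.035
BW_deg = 2.01 degrees

2.01 degrees


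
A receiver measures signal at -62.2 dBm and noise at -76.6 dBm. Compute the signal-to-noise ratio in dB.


SNR = -62.2 - (-76.6) = 14.4 dB

14.4 dB


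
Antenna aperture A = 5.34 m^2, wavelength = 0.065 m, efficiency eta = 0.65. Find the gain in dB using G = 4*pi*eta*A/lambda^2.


G_linear = 4*pi*0.65*5.34/0.065^2 = 10323.76
G_dB = 10*log10(10323.76) = 40.1 dB

40.1 dB


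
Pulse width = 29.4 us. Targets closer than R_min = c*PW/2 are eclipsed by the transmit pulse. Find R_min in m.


R_min = 3e8 * 29.4e-6 / 2 = 4410.0 m

4410.0 m


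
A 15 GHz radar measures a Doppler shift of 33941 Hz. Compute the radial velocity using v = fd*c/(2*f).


v = 33941 * 3e8 / (2 * 15000000000.0) = 339.4 m/s

339.4 m/s


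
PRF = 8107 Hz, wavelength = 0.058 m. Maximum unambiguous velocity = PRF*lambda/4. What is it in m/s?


V_ua = 8107 * 0.058 / 4 = 117.6 m/s

117.6 m/s


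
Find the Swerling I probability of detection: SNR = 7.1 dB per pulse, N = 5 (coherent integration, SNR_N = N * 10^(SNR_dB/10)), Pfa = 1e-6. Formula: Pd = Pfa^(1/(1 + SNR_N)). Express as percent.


SNR_lin = 10^(7.1/10) = 5.12861
SNR_N = 5 * 5.12861 = 25.64305
1/(1 + SNR_N) = 1/26.64305 = 0.0375332
Pd = (1e-6)^0.0375332 = 0.59539
Pd = 59.5%

59.5%


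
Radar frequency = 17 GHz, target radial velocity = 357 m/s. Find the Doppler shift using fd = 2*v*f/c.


fd = 2 * 357 * 17000000000.0 / 3e8 = 40460.0 Hz

40460.0 Hz


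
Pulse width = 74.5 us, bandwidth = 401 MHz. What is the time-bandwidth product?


TBP = 74.5 * 401 = 29874.5

29874.5


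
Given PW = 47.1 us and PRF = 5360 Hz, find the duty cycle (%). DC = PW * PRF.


DC = 47.1e-6 * 5360 * 100 = 25.25%

25.25%


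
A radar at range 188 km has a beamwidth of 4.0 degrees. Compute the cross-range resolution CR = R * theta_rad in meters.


BW_rad = 0.06981317
CR = 188000 * 0.06981317 = 13124.9 m

13124.9 m


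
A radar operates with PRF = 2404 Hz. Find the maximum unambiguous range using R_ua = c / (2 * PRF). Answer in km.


R_ua = 3e8 / (2 * 2404) = 62396.0 m = 62.4 km

62.4 km


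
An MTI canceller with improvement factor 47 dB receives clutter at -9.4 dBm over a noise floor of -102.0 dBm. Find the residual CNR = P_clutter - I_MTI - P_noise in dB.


CNR = -9.4 - 47 - (-102.0) = 45.6 dB

45.6 dB


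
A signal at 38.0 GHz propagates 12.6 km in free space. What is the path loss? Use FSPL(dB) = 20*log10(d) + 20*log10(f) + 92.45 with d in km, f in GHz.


20*log10(12.6) = 22.01
20*log10(38.0) = 31.6
FSPL = 146.1 dB

146.1 dB


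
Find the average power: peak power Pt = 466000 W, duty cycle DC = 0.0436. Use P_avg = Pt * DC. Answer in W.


P_avg = 466000 * 0.0436 = 20317.6 W

20317.6 W


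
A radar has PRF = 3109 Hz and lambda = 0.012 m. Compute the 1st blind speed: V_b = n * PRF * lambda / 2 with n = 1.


V_blind = 1 * 3109 * 0.012 / 2 = 18.7 m/s

18.7 m/s


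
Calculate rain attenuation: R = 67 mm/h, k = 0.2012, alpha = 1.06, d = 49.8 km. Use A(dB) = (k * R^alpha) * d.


gamma = 0.2012 * 67^1.06 = 17.348713 dB/km
A = 17.348713 * 49.8 = 863.97 dB

863.97 dB


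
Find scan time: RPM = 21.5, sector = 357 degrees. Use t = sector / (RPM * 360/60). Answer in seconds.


t = 357 / (21.5 * 360) * 60 = 2.77 s

2.77 s


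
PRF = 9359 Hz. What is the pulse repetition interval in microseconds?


PRI = 1/9359 = 0.000106849 s = 106.8 us

106.8 us


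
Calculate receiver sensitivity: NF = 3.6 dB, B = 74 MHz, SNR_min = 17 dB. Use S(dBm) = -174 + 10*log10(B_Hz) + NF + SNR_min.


10*log10(74000000.0) = 78.69
S = -174 + 78.69 + 3.6 + 17 = -74.7 dBm

-74.7 dBm


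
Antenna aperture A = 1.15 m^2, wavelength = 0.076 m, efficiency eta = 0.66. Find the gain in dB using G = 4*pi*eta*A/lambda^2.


G_linear = 4*pi*0.66*1.15/0.076^2 = 1651.29
G_dB = 10*log10(1651.29) = 32.2 dB

32.2 dB


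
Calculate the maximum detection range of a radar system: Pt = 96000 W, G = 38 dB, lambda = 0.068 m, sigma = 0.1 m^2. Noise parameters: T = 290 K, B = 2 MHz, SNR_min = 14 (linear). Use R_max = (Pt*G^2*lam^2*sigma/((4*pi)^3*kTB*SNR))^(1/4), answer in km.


G_lin = 10^(38/10) = 6309.573445
R^4 = 96000 * 6309.573445^2 * 0.068^2 * 0.1 / ((4*pi)^3 * 1.38e-23 * 290 * 2000000.0 * 14)
R^4 = 7.94739e18 m^4
R_max = (7.94739e18)^(1/4) = 53095.3 m = 53.1 km

53.1 km


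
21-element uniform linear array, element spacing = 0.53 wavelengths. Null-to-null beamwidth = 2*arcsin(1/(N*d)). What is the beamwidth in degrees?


1/(N*d) = 1/(21*0.53) = 0.089847
BW = 2*arcsin(0.089847) = 10.3 degrees

10.3 degrees


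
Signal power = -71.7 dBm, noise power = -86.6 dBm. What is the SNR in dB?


SNR = -71.7 - (-86.6) = 14.9 dB

14.9 dB


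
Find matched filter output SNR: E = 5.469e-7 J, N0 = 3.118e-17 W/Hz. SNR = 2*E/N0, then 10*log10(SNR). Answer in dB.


SNR_lin = 2 * 5.469e-7 / 3.118e-17 = 3.508e10
SNR_dB = 10*log10(3.508e10) = 105.5 dB

105.5 dB


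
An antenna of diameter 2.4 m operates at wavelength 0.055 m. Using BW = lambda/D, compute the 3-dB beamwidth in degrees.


BW_rad = 0.055 / 2.4 = 0.022917
BW_deg = 1.31 degrees

1.31 degrees


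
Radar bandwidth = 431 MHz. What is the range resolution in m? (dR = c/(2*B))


dR = 3e8 / (2 * 431000000.0) = 0.35 m

0.35 m


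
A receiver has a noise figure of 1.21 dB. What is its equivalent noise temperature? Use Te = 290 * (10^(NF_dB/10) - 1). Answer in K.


NF_lin = 10^(1.21/10) = 1.321296
Te = 290 * (1.321296 - 1) = 93.2 K

93.2 K


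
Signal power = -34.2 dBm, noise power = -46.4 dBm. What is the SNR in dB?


SNR = -34.2 - (-46.4) = 12.2 dB

12.2 dB


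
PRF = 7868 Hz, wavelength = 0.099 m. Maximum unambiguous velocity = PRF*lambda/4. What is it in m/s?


V_ua = 7868 * 0.099 / 4 = 194.7 m/s

194.7 m/s


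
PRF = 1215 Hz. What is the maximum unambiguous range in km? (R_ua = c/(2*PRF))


R_ua = 3e8 / (2 * 1215) = 123456.8 m = 123.5 km

123.5 km


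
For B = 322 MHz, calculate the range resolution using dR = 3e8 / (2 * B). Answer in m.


dR = 3e8 / (2 * 322000000.0) = 0.47 m

0.47 m
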